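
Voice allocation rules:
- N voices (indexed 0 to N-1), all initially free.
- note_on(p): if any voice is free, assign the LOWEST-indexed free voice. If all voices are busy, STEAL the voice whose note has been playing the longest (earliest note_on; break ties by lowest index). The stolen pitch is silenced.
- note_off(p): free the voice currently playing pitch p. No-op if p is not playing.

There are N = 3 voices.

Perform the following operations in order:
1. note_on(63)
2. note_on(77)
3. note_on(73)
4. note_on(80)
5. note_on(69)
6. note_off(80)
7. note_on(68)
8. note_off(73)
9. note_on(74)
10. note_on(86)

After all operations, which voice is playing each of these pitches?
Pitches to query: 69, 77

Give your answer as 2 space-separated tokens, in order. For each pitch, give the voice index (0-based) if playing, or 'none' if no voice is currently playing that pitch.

Answer: none none

Derivation:
Op 1: note_on(63): voice 0 is free -> assigned | voices=[63 - -]
Op 2: note_on(77): voice 1 is free -> assigned | voices=[63 77 -]
Op 3: note_on(73): voice 2 is free -> assigned | voices=[63 77 73]
Op 4: note_on(80): all voices busy, STEAL voice 0 (pitch 63, oldest) -> assign | voices=[80 77 73]
Op 5: note_on(69): all voices busy, STEAL voice 1 (pitch 77, oldest) -> assign | voices=[80 69 73]
Op 6: note_off(80): free voice 0 | voices=[- 69 73]
Op 7: note_on(68): voice 0 is free -> assigned | voices=[68 69 73]
Op 8: note_off(73): free voice 2 | voices=[68 69 -]
Op 9: note_on(74): voice 2 is free -> assigned | voices=[68 69 74]
Op 10: note_on(86): all voices busy, STEAL voice 1 (pitch 69, oldest) -> assign | voices=[68 86 74]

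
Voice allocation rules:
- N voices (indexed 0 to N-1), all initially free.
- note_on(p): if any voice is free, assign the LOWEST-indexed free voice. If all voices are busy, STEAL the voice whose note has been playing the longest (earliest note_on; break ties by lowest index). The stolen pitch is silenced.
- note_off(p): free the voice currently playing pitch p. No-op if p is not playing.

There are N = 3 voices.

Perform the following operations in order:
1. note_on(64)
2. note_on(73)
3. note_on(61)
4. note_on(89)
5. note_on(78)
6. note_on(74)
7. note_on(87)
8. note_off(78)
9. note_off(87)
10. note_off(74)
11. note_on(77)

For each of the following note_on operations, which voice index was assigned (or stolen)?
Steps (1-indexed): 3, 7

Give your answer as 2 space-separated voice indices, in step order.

Answer: 2 0

Derivation:
Op 1: note_on(64): voice 0 is free -> assigned | voices=[64 - -]
Op 2: note_on(73): voice 1 is free -> assigned | voices=[64 73 -]
Op 3: note_on(61): voice 2 is free -> assigned | voices=[64 73 61]
Op 4: note_on(89): all voices busy, STEAL voice 0 (pitch 64, oldest) -> assign | voices=[89 73 61]
Op 5: note_on(78): all voices busy, STEAL voice 1 (pitch 73, oldest) -> assign | voices=[89 78 61]
Op 6: note_on(74): all voices busy, STEAL voice 2 (pitch 61, oldest) -> assign | voices=[89 78 74]
Op 7: note_on(87): all voices busy, STEAL voice 0 (pitch 89, oldest) -> assign | voices=[87 78 74]
Op 8: note_off(78): free voice 1 | voices=[87 - 74]
Op 9: note_off(87): free voice 0 | voices=[- - 74]
Op 10: note_off(74): free voice 2 | voices=[- - -]
Op 11: note_on(77): voice 0 is free -> assigned | voices=[77 - -]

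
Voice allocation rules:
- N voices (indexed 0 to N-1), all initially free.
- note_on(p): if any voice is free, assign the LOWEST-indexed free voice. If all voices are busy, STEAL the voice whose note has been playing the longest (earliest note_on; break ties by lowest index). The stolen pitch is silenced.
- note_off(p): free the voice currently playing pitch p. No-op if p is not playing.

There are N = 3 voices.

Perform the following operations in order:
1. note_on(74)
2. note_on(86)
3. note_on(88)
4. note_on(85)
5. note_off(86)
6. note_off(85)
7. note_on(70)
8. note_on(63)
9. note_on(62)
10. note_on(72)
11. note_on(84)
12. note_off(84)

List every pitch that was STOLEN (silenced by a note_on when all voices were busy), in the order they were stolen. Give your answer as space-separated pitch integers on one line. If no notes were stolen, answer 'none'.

Op 1: note_on(74): voice 0 is free -> assigned | voices=[74 - -]
Op 2: note_on(86): voice 1 is free -> assigned | voices=[74 86 -]
Op 3: note_on(88): voice 2 is free -> assigned | voices=[74 86 88]
Op 4: note_on(85): all voices busy, STEAL voice 0 (pitch 74, oldest) -> assign | voices=[85 86 88]
Op 5: note_off(86): free voice 1 | voices=[85 - 88]
Op 6: note_off(85): free voice 0 | voices=[- - 88]
Op 7: note_on(70): voice 0 is free -> assigned | voices=[70 - 88]
Op 8: note_on(63): voice 1 is free -> assigned | voices=[70 63 88]
Op 9: note_on(62): all voices busy, STEAL voice 2 (pitch 88, oldest) -> assign | voices=[70 63 62]
Op 10: note_on(72): all voices busy, STEAL voice 0 (pitch 70, oldest) -> assign | voices=[72 63 62]
Op 11: note_on(84): all voices busy, STEAL voice 1 (pitch 63, oldest) -> assign | voices=[72 84 62]
Op 12: note_off(84): free voice 1 | voices=[72 - 62]

Answer: 74 88 70 63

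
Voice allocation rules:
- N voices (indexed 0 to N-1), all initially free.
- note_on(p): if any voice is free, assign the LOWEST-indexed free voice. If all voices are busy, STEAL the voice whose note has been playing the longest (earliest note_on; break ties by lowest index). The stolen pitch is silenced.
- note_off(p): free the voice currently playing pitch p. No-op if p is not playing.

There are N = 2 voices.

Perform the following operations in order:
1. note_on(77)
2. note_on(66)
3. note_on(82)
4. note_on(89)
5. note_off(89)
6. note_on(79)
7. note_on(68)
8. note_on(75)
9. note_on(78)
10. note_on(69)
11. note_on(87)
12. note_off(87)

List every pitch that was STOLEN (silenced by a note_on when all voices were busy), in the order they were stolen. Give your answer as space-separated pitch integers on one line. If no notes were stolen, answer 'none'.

Answer: 77 66 82 79 68 75 78

Derivation:
Op 1: note_on(77): voice 0 is free -> assigned | voices=[77 -]
Op 2: note_on(66): voice 1 is free -> assigned | voices=[77 66]
Op 3: note_on(82): all voices busy, STEAL voice 0 (pitch 77, oldest) -> assign | voices=[82 66]
Op 4: note_on(89): all voices busy, STEAL voice 1 (pitch 66, oldest) -> assign | voices=[82 89]
Op 5: note_off(89): free voice 1 | voices=[82 -]
Op 6: note_on(79): voice 1 is free -> assigned | voices=[82 79]
Op 7: note_on(68): all voices busy, STEAL voice 0 (pitch 82, oldest) -> assign | voices=[68 79]
Op 8: note_on(75): all voices busy, STEAL voice 1 (pitch 79, oldest) -> assign | voices=[68 75]
Op 9: note_on(78): all voices busy, STEAL voice 0 (pitch 68, oldest) -> assign | voices=[78 75]
Op 10: note_on(69): all voices busy, STEAL voice 1 (pitch 75, oldest) -> assign | voices=[78 69]
Op 11: note_on(87): all voices busy, STEAL voice 0 (pitch 78, oldest) -> assign | voices=[87 69]
Op 12: note_off(87): free voice 0 | voices=[- 69]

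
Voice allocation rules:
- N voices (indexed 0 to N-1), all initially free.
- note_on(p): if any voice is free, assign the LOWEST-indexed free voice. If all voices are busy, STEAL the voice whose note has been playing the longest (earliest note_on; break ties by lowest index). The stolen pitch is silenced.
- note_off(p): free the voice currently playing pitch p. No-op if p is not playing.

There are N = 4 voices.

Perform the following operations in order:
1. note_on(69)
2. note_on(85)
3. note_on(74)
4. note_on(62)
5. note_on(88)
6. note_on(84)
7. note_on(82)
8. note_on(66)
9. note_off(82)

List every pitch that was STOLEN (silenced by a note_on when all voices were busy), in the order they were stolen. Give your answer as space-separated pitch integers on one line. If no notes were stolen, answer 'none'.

Op 1: note_on(69): voice 0 is free -> assigned | voices=[69 - - -]
Op 2: note_on(85): voice 1 is free -> assigned | voices=[69 85 - -]
Op 3: note_on(74): voice 2 is free -> assigned | voices=[69 85 74 -]
Op 4: note_on(62): voice 3 is free -> assigned | voices=[69 85 74 62]
Op 5: note_on(88): all voices busy, STEAL voice 0 (pitch 69, oldest) -> assign | voices=[88 85 74 62]
Op 6: note_on(84): all voices busy, STEAL voice 1 (pitch 85, oldest) -> assign | voices=[88 84 74 62]
Op 7: note_on(82): all voices busy, STEAL voice 2 (pitch 74, oldest) -> assign | voices=[88 84 82 62]
Op 8: note_on(66): all voices busy, STEAL voice 3 (pitch 62, oldest) -> assign | voices=[88 84 82 66]
Op 9: note_off(82): free voice 2 | voices=[88 84 - 66]

Answer: 69 85 74 62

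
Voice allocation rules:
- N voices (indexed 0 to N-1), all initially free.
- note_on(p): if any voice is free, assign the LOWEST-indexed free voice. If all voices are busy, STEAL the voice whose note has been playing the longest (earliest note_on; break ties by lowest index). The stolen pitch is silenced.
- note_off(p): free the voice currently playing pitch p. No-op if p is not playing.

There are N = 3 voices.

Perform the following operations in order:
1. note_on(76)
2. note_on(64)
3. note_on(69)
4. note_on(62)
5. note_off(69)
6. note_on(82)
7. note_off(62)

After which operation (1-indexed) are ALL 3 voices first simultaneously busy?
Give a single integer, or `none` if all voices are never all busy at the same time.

Op 1: note_on(76): voice 0 is free -> assigned | voices=[76 - -]
Op 2: note_on(64): voice 1 is free -> assigned | voices=[76 64 -]
Op 3: note_on(69): voice 2 is free -> assigned | voices=[76 64 69]
Op 4: note_on(62): all voices busy, STEAL voice 0 (pitch 76, oldest) -> assign | voices=[62 64 69]
Op 5: note_off(69): free voice 2 | voices=[62 64 -]
Op 6: note_on(82): voice 2 is free -> assigned | voices=[62 64 82]
Op 7: note_off(62): free voice 0 | voices=[- 64 82]

Answer: 3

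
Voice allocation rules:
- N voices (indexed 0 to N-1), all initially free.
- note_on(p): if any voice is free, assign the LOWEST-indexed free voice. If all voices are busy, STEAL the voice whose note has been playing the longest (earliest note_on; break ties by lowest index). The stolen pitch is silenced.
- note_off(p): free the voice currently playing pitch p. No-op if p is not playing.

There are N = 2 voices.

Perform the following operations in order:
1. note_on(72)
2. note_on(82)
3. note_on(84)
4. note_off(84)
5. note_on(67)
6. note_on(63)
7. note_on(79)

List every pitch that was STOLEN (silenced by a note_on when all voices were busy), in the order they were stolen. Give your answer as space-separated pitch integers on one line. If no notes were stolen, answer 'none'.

Op 1: note_on(72): voice 0 is free -> assigned | voices=[72 -]
Op 2: note_on(82): voice 1 is free -> assigned | voices=[72 82]
Op 3: note_on(84): all voices busy, STEAL voice 0 (pitch 72, oldest) -> assign | voices=[84 82]
Op 4: note_off(84): free voice 0 | voices=[- 82]
Op 5: note_on(67): voice 0 is free -> assigned | voices=[67 82]
Op 6: note_on(63): all voices busy, STEAL voice 1 (pitch 82, oldest) -> assign | voices=[67 63]
Op 7: note_on(79): all voices busy, STEAL voice 0 (pitch 67, oldest) -> assign | voices=[79 63]

Answer: 72 82 67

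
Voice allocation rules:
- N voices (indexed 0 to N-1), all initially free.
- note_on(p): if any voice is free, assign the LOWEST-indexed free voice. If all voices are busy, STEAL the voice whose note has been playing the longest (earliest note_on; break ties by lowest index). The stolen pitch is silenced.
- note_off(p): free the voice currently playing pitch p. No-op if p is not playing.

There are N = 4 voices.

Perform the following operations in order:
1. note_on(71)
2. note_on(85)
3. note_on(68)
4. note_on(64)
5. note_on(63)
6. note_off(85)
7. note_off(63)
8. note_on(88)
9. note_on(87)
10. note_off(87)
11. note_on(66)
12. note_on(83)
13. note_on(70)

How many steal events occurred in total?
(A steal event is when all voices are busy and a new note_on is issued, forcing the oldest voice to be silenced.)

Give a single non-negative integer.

Op 1: note_on(71): voice 0 is free -> assigned | voices=[71 - - -]
Op 2: note_on(85): voice 1 is free -> assigned | voices=[71 85 - -]
Op 3: note_on(68): voice 2 is free -> assigned | voices=[71 85 68 -]
Op 4: note_on(64): voice 3 is free -> assigned | voices=[71 85 68 64]
Op 5: note_on(63): all voices busy, STEAL voice 0 (pitch 71, oldest) -> assign | voices=[63 85 68 64]
Op 6: note_off(85): free voice 1 | voices=[63 - 68 64]
Op 7: note_off(63): free voice 0 | voices=[- - 68 64]
Op 8: note_on(88): voice 0 is free -> assigned | voices=[88 - 68 64]
Op 9: note_on(87): voice 1 is free -> assigned | voices=[88 87 68 64]
Op 10: note_off(87): free voice 1 | voices=[88 - 68 64]
Op 11: note_on(66): voice 1 is free -> assigned | voices=[88 66 68 64]
Op 12: note_on(83): all voices busy, STEAL voice 2 (pitch 68, oldest) -> assign | voices=[88 66 83 64]
Op 13: note_on(70): all voices busy, STEAL voice 3 (pitch 64, oldest) -> assign | voices=[88 66 83 70]

Answer: 3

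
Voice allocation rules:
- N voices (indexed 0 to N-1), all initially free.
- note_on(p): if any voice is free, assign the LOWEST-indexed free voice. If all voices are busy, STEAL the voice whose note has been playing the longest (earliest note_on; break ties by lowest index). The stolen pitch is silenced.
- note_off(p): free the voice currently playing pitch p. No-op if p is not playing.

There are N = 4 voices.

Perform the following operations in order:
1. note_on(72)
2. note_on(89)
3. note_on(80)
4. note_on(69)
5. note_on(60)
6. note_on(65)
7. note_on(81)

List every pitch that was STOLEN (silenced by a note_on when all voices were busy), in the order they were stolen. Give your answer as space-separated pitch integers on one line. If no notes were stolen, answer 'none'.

Answer: 72 89 80

Derivation:
Op 1: note_on(72): voice 0 is free -> assigned | voices=[72 - - -]
Op 2: note_on(89): voice 1 is free -> assigned | voices=[72 89 - -]
Op 3: note_on(80): voice 2 is free -> assigned | voices=[72 89 80 -]
Op 4: note_on(69): voice 3 is free -> assigned | voices=[72 89 80 69]
Op 5: note_on(60): all voices busy, STEAL voice 0 (pitch 72, oldest) -> assign | voices=[60 89 80 69]
Op 6: note_on(65): all voices busy, STEAL voice 1 (pitch 89, oldest) -> assign | voices=[60 65 80 69]
Op 7: note_on(81): all voices busy, STEAL voice 2 (pitch 80, oldest) -> assign | voices=[60 65 81 69]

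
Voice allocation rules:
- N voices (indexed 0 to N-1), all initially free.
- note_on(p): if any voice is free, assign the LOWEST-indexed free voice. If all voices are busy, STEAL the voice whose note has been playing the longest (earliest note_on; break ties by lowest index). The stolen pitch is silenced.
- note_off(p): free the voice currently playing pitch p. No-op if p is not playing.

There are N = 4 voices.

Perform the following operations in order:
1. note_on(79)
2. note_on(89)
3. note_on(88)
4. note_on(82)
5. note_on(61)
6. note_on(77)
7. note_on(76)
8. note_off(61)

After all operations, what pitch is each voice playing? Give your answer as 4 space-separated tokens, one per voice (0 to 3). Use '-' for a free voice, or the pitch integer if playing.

Answer: - 77 76 82

Derivation:
Op 1: note_on(79): voice 0 is free -> assigned | voices=[79 - - -]
Op 2: note_on(89): voice 1 is free -> assigned | voices=[79 89 - -]
Op 3: note_on(88): voice 2 is free -> assigned | voices=[79 89 88 -]
Op 4: note_on(82): voice 3 is free -> assigned | voices=[79 89 88 82]
Op 5: note_on(61): all voices busy, STEAL voice 0 (pitch 79, oldest) -> assign | voices=[61 89 88 82]
Op 6: note_on(77): all voices busy, STEAL voice 1 (pitch 89, oldest) -> assign | voices=[61 77 88 82]
Op 7: note_on(76): all voices busy, STEAL voice 2 (pitch 88, oldest) -> assign | voices=[61 77 76 82]
Op 8: note_off(61): free voice 0 | voices=[- 77 76 82]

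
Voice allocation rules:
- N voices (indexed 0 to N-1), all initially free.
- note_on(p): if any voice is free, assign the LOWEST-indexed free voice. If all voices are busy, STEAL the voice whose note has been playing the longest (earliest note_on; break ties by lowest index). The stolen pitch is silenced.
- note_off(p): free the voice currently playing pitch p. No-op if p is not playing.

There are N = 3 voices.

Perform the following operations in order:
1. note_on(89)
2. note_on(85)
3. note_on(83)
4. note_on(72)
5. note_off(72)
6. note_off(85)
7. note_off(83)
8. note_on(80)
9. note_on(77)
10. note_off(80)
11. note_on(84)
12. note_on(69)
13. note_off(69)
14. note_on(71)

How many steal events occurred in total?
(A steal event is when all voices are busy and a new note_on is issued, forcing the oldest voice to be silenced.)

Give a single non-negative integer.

Op 1: note_on(89): voice 0 is free -> assigned | voices=[89 - -]
Op 2: note_on(85): voice 1 is free -> assigned | voices=[89 85 -]
Op 3: note_on(83): voice 2 is free -> assigned | voices=[89 85 83]
Op 4: note_on(72): all voices busy, STEAL voice 0 (pitch 89, oldest) -> assign | voices=[72 85 83]
Op 5: note_off(72): free voice 0 | voices=[- 85 83]
Op 6: note_off(85): free voice 1 | voices=[- - 83]
Op 7: note_off(83): free voice 2 | voices=[- - -]
Op 8: note_on(80): voice 0 is free -> assigned | voices=[80 - -]
Op 9: note_on(77): voice 1 is free -> assigned | voices=[80 77 -]
Op 10: note_off(80): free voice 0 | voices=[- 77 -]
Op 11: note_on(84): voice 0 is free -> assigned | voices=[84 77 -]
Op 12: note_on(69): voice 2 is free -> assigned | voices=[84 77 69]
Op 13: note_off(69): free voice 2 | voices=[84 77 -]
Op 14: note_on(71): voice 2 is free -> assigned | voices=[84 77 71]

Answer: 1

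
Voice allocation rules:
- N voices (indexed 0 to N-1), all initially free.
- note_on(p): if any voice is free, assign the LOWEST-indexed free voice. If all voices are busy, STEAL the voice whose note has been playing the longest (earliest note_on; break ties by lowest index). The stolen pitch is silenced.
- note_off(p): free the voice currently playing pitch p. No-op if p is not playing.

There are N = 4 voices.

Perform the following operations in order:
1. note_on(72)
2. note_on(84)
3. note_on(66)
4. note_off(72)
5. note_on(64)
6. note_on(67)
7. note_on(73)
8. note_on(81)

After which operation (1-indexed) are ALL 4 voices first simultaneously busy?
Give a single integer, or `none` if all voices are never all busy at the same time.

Answer: 6

Derivation:
Op 1: note_on(72): voice 0 is free -> assigned | voices=[72 - - -]
Op 2: note_on(84): voice 1 is free -> assigned | voices=[72 84 - -]
Op 3: note_on(66): voice 2 is free -> assigned | voices=[72 84 66 -]
Op 4: note_off(72): free voice 0 | voices=[- 84 66 -]
Op 5: note_on(64): voice 0 is free -> assigned | voices=[64 84 66 -]
Op 6: note_on(67): voice 3 is free -> assigned | voices=[64 84 66 67]
Op 7: note_on(73): all voices busy, STEAL voice 1 (pitch 84, oldest) -> assign | voices=[64 73 66 67]
Op 8: note_on(81): all voices busy, STEAL voice 2 (pitch 66, oldest) -> assign | voices=[64 73 81 67]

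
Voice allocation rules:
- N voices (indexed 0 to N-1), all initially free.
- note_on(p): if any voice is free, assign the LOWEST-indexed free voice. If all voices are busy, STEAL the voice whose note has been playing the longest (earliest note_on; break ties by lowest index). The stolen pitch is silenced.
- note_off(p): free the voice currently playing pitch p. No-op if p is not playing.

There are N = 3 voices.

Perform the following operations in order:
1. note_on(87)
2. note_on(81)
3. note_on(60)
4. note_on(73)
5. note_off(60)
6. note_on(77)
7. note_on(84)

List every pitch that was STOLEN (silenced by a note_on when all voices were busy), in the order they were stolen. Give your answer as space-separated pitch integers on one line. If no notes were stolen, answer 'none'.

Answer: 87 81

Derivation:
Op 1: note_on(87): voice 0 is free -> assigned | voices=[87 - -]
Op 2: note_on(81): voice 1 is free -> assigned | voices=[87 81 -]
Op 3: note_on(60): voice 2 is free -> assigned | voices=[87 81 60]
Op 4: note_on(73): all voices busy, STEAL voice 0 (pitch 87, oldest) -> assign | voices=[73 81 60]
Op 5: note_off(60): free voice 2 | voices=[73 81 -]
Op 6: note_on(77): voice 2 is free -> assigned | voices=[73 81 77]
Op 7: note_on(84): all voices busy, STEAL voice 1 (pitch 81, oldest) -> assign | voices=[73 84 77]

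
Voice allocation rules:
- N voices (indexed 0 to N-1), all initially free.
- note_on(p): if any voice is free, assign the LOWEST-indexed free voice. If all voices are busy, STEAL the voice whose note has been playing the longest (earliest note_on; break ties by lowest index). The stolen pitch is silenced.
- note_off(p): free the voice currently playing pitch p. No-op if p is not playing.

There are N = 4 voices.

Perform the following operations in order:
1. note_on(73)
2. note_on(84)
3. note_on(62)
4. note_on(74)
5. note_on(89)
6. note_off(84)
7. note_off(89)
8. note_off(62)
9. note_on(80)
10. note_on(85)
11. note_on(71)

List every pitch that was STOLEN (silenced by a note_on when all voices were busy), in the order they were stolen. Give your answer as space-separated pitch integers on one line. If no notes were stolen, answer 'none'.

Answer: 73

Derivation:
Op 1: note_on(73): voice 0 is free -> assigned | voices=[73 - - -]
Op 2: note_on(84): voice 1 is free -> assigned | voices=[73 84 - -]
Op 3: note_on(62): voice 2 is free -> assigned | voices=[73 84 62 -]
Op 4: note_on(74): voice 3 is free -> assigned | voices=[73 84 62 74]
Op 5: note_on(89): all voices busy, STEAL voice 0 (pitch 73, oldest) -> assign | voices=[89 84 62 74]
Op 6: note_off(84): free voice 1 | voices=[89 - 62 74]
Op 7: note_off(89): free voice 0 | voices=[- - 62 74]
Op 8: note_off(62): free voice 2 | voices=[- - - 74]
Op 9: note_on(80): voice 0 is free -> assigned | voices=[80 - - 74]
Op 10: note_on(85): voice 1 is free -> assigned | voices=[80 85 - 74]
Op 11: note_on(71): voice 2 is free -> assigned | voices=[80 85 71 74]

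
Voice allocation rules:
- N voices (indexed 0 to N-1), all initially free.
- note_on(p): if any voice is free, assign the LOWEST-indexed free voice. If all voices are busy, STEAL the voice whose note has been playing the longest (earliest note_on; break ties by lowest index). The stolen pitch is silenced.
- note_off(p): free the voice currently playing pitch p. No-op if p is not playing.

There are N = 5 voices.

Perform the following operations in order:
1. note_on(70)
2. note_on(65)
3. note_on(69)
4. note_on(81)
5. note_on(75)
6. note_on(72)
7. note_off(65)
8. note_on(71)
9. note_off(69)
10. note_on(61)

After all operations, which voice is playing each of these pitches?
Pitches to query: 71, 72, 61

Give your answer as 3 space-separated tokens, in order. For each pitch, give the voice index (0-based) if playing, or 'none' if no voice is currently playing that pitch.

Op 1: note_on(70): voice 0 is free -> assigned | voices=[70 - - - -]
Op 2: note_on(65): voice 1 is free -> assigned | voices=[70 65 - - -]
Op 3: note_on(69): voice 2 is free -> assigned | voices=[70 65 69 - -]
Op 4: note_on(81): voice 3 is free -> assigned | voices=[70 65 69 81 -]
Op 5: note_on(75): voice 4 is free -> assigned | voices=[70 65 69 81 75]
Op 6: note_on(72): all voices busy, STEAL voice 0 (pitch 70, oldest) -> assign | voices=[72 65 69 81 75]
Op 7: note_off(65): free voice 1 | voices=[72 - 69 81 75]
Op 8: note_on(71): voice 1 is free -> assigned | voices=[72 71 69 81 75]
Op 9: note_off(69): free voice 2 | voices=[72 71 - 81 75]
Op 10: note_on(61): voice 2 is free -> assigned | voices=[72 71 61 81 75]

Answer: 1 0 2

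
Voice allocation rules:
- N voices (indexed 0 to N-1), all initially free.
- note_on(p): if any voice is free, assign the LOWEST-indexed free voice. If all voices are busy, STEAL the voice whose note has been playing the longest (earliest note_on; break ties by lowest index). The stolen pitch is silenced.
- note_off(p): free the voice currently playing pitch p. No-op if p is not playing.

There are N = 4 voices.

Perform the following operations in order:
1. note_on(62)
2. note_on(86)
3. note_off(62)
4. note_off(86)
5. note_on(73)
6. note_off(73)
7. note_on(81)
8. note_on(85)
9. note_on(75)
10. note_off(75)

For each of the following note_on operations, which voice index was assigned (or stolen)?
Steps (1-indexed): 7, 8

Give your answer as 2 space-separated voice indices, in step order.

Answer: 0 1

Derivation:
Op 1: note_on(62): voice 0 is free -> assigned | voices=[62 - - -]
Op 2: note_on(86): voice 1 is free -> assigned | voices=[62 86 - -]
Op 3: note_off(62): free voice 0 | voices=[- 86 - -]
Op 4: note_off(86): free voice 1 | voices=[- - - -]
Op 5: note_on(73): voice 0 is free -> assigned | voices=[73 - - -]
Op 6: note_off(73): free voice 0 | voices=[- - - -]
Op 7: note_on(81): voice 0 is free -> assigned | voices=[81 - - -]
Op 8: note_on(85): voice 1 is free -> assigned | voices=[81 85 - -]
Op 9: note_on(75): voice 2 is free -> assigned | voices=[81 85 75 -]
Op 10: note_off(75): free voice 2 | voices=[81 85 - -]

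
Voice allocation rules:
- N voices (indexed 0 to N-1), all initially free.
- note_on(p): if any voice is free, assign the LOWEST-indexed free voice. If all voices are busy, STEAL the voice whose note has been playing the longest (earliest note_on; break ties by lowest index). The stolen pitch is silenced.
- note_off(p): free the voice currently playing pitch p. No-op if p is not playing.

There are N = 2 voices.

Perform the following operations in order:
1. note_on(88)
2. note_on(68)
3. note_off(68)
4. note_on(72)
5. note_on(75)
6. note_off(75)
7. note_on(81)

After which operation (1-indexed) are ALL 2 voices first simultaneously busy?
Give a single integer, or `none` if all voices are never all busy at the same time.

Op 1: note_on(88): voice 0 is free -> assigned | voices=[88 -]
Op 2: note_on(68): voice 1 is free -> assigned | voices=[88 68]
Op 3: note_off(68): free voice 1 | voices=[88 -]
Op 4: note_on(72): voice 1 is free -> assigned | voices=[88 72]
Op 5: note_on(75): all voices busy, STEAL voice 0 (pitch 88, oldest) -> assign | voices=[75 72]
Op 6: note_off(75): free voice 0 | voices=[- 72]
Op 7: note_on(81): voice 0 is free -> assigned | voices=[81 72]

Answer: 2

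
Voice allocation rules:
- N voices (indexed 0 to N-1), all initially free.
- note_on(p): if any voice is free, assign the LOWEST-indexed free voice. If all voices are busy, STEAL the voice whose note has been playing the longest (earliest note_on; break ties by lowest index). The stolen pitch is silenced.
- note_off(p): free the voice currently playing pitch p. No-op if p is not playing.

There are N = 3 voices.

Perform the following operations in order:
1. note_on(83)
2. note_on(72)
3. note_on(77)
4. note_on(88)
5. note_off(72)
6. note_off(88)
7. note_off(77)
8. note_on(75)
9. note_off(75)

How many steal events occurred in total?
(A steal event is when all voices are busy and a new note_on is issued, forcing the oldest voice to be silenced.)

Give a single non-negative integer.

Op 1: note_on(83): voice 0 is free -> assigned | voices=[83 - -]
Op 2: note_on(72): voice 1 is free -> assigned | voices=[83 72 -]
Op 3: note_on(77): voice 2 is free -> assigned | voices=[83 72 77]
Op 4: note_on(88): all voices busy, STEAL voice 0 (pitch 83, oldest) -> assign | voices=[88 72 77]
Op 5: note_off(72): free voice 1 | voices=[88 - 77]
Op 6: note_off(88): free voice 0 | voices=[- - 77]
Op 7: note_off(77): free voice 2 | voices=[- - -]
Op 8: note_on(75): voice 0 is free -> assigned | voices=[75 - -]
Op 9: note_off(75): free voice 0 | voices=[- - -]

Answer: 1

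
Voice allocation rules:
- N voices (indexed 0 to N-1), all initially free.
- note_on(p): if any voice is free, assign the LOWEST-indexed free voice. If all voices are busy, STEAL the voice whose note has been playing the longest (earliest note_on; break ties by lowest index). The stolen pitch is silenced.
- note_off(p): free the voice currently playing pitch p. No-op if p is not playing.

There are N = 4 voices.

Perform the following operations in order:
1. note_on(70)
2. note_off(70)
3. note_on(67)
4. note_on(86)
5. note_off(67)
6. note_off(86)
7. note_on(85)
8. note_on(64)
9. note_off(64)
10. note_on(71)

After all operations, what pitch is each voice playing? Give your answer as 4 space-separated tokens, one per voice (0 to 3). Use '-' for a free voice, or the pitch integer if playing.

Op 1: note_on(70): voice 0 is free -> assigned | voices=[70 - - -]
Op 2: note_off(70): free voice 0 | voices=[- - - -]
Op 3: note_on(67): voice 0 is free -> assigned | voices=[67 - - -]
Op 4: note_on(86): voice 1 is free -> assigned | voices=[67 86 - -]
Op 5: note_off(67): free voice 0 | voices=[- 86 - -]
Op 6: note_off(86): free voice 1 | voices=[- - - -]
Op 7: note_on(85): voice 0 is free -> assigned | voices=[85 - - -]
Op 8: note_on(64): voice 1 is free -> assigned | voices=[85 64 - -]
Op 9: note_off(64): free voice 1 | voices=[85 - - -]
Op 10: note_on(71): voice 1 is free -> assigned | voices=[85 71 - -]

Answer: 85 71 - -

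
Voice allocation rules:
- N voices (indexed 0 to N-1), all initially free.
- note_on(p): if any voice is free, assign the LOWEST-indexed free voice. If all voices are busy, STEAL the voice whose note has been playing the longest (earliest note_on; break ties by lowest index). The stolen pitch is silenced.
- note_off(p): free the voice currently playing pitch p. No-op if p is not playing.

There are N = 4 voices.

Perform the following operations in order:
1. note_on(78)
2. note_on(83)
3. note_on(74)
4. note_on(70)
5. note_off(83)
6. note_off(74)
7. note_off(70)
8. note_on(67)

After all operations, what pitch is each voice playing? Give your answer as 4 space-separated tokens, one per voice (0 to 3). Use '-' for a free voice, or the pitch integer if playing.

Op 1: note_on(78): voice 0 is free -> assigned | voices=[78 - - -]
Op 2: note_on(83): voice 1 is free -> assigned | voices=[78 83 - -]
Op 3: note_on(74): voice 2 is free -> assigned | voices=[78 83 74 -]
Op 4: note_on(70): voice 3 is free -> assigned | voices=[78 83 74 70]
Op 5: note_off(83): free voice 1 | voices=[78 - 74 70]
Op 6: note_off(74): free voice 2 | voices=[78 - - 70]
Op 7: note_off(70): free voice 3 | voices=[78 - - -]
Op 8: note_on(67): voice 1 is free -> assigned | voices=[78 67 - -]

Answer: 78 67 - -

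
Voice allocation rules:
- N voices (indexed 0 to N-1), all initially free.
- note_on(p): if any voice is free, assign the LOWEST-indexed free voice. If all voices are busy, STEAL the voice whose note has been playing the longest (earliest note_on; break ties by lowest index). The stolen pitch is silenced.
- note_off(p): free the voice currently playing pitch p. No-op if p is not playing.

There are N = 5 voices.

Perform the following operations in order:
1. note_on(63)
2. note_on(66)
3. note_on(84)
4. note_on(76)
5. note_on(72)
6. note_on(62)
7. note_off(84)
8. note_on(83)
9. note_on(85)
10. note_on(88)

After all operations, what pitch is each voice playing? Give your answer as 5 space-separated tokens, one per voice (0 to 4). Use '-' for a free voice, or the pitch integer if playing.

Op 1: note_on(63): voice 0 is free -> assigned | voices=[63 - - - -]
Op 2: note_on(66): voice 1 is free -> assigned | voices=[63 66 - - -]
Op 3: note_on(84): voice 2 is free -> assigned | voices=[63 66 84 - -]
Op 4: note_on(76): voice 3 is free -> assigned | voices=[63 66 84 76 -]
Op 5: note_on(72): voice 4 is free -> assigned | voices=[63 66 84 76 72]
Op 6: note_on(62): all voices busy, STEAL voice 0 (pitch 63, oldest) -> assign | voices=[62 66 84 76 72]
Op 7: note_off(84): free voice 2 | voices=[62 66 - 76 72]
Op 8: note_on(83): voice 2 is free -> assigned | voices=[62 66 83 76 72]
Op 9: note_on(85): all voices busy, STEAL voice 1 (pitch 66, oldest) -> assign | voices=[62 85 83 76 72]
Op 10: note_on(88): all voices busy, STEAL voice 3 (pitch 76, oldest) -> assign | voices=[62 85 83 88 72]

Answer: 62 85 83 88 72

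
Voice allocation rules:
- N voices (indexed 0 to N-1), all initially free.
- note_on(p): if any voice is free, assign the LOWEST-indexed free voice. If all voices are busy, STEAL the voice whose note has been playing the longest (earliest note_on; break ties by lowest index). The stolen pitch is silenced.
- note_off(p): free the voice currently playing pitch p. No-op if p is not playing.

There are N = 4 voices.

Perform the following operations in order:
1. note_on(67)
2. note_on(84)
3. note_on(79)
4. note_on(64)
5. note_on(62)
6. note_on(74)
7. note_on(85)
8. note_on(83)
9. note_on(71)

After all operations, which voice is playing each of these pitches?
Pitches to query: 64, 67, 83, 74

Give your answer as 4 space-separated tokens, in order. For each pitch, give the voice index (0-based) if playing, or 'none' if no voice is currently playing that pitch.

Answer: none none 3 1

Derivation:
Op 1: note_on(67): voice 0 is free -> assigned | voices=[67 - - -]
Op 2: note_on(84): voice 1 is free -> assigned | voices=[67 84 - -]
Op 3: note_on(79): voice 2 is free -> assigned | voices=[67 84 79 -]
Op 4: note_on(64): voice 3 is free -> assigned | voices=[67 84 79 64]
Op 5: note_on(62): all voices busy, STEAL voice 0 (pitch 67, oldest) -> assign | voices=[62 84 79 64]
Op 6: note_on(74): all voices busy, STEAL voice 1 (pitch 84, oldest) -> assign | voices=[62 74 79 64]
Op 7: note_on(85): all voices busy, STEAL voice 2 (pitch 79, oldest) -> assign | voices=[62 74 85 64]
Op 8: note_on(83): all voices busy, STEAL voice 3 (pitch 64, oldest) -> assign | voices=[62 74 85 83]
Op 9: note_on(71): all voices busy, STEAL voice 0 (pitch 62, oldest) -> assign | voices=[71 74 85 83]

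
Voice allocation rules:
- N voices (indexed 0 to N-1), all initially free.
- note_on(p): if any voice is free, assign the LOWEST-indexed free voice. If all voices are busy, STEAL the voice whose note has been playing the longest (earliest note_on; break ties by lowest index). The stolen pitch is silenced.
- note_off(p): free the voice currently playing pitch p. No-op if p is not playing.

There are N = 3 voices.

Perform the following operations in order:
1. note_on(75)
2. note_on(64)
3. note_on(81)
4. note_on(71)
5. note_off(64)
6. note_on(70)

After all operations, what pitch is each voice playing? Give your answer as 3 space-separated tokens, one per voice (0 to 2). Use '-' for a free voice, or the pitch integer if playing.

Op 1: note_on(75): voice 0 is free -> assigned | voices=[75 - -]
Op 2: note_on(64): voice 1 is free -> assigned | voices=[75 64 -]
Op 3: note_on(81): voice 2 is free -> assigned | voices=[75 64 81]
Op 4: note_on(71): all voices busy, STEAL voice 0 (pitch 75, oldest) -> assign | voices=[71 64 81]
Op 5: note_off(64): free voice 1 | voices=[71 - 81]
Op 6: note_on(70): voice 1 is free -> assigned | voices=[71 70 81]

Answer: 71 70 81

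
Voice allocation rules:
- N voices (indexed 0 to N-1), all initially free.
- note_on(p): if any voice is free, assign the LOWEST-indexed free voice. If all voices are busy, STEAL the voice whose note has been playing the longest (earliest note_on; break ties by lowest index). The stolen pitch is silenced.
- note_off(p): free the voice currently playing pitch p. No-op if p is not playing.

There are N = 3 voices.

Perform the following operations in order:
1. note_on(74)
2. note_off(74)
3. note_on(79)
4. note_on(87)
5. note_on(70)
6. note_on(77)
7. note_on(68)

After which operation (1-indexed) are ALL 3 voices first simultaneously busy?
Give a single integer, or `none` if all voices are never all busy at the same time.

Answer: 5

Derivation:
Op 1: note_on(74): voice 0 is free -> assigned | voices=[74 - -]
Op 2: note_off(74): free voice 0 | voices=[- - -]
Op 3: note_on(79): voice 0 is free -> assigned | voices=[79 - -]
Op 4: note_on(87): voice 1 is free -> assigned | voices=[79 87 -]
Op 5: note_on(70): voice 2 is free -> assigned | voices=[79 87 70]
Op 6: note_on(77): all voices busy, STEAL voice 0 (pitch 79, oldest) -> assign | voices=[77 87 70]
Op 7: note_on(68): all voices busy, STEAL voice 1 (pitch 87, oldest) -> assign | voices=[77 68 70]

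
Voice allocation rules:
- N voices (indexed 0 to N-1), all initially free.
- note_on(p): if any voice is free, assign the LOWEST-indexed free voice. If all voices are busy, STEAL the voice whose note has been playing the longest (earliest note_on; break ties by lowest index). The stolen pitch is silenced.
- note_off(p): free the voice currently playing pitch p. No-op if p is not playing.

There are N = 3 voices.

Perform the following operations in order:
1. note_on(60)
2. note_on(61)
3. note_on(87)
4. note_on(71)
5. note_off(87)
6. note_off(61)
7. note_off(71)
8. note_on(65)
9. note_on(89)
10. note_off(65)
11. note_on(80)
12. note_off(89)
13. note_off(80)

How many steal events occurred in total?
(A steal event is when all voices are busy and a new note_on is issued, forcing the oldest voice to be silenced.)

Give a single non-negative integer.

Answer: 1

Derivation:
Op 1: note_on(60): voice 0 is free -> assigned | voices=[60 - -]
Op 2: note_on(61): voice 1 is free -> assigned | voices=[60 61 -]
Op 3: note_on(87): voice 2 is free -> assigned | voices=[60 61 87]
Op 4: note_on(71): all voices busy, STEAL voice 0 (pitch 60, oldest) -> assign | voices=[71 61 87]
Op 5: note_off(87): free voice 2 | voices=[71 61 -]
Op 6: note_off(61): free voice 1 | voices=[71 - -]
Op 7: note_off(71): free voice 0 | voices=[- - -]
Op 8: note_on(65): voice 0 is free -> assigned | voices=[65 - -]
Op 9: note_on(89): voice 1 is free -> assigned | voices=[65 89 -]
Op 10: note_off(65): free voice 0 | voices=[- 89 -]
Op 11: note_on(80): voice 0 is free -> assigned | voices=[80 89 -]
Op 12: note_off(89): free voice 1 | voices=[80 - -]
Op 13: note_off(80): free voice 0 | voices=[- - -]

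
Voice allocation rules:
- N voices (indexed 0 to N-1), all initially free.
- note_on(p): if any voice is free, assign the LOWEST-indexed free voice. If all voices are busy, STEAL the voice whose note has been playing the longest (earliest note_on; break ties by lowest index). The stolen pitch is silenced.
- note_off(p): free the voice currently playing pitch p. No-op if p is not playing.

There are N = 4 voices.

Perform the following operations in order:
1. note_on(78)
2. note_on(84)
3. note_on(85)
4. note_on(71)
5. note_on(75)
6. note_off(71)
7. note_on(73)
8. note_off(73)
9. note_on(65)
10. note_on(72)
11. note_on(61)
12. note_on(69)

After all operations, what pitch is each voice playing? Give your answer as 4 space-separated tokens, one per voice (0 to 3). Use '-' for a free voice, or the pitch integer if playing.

Answer: 69 72 61 65

Derivation:
Op 1: note_on(78): voice 0 is free -> assigned | voices=[78 - - -]
Op 2: note_on(84): voice 1 is free -> assigned | voices=[78 84 - -]
Op 3: note_on(85): voice 2 is free -> assigned | voices=[78 84 85 -]
Op 4: note_on(71): voice 3 is free -> assigned | voices=[78 84 85 71]
Op 5: note_on(75): all voices busy, STEAL voice 0 (pitch 78, oldest) -> assign | voices=[75 84 85 71]
Op 6: note_off(71): free voice 3 | voices=[75 84 85 -]
Op 7: note_on(73): voice 3 is free -> assigned | voices=[75 84 85 73]
Op 8: note_off(73): free voice 3 | voices=[75 84 85 -]
Op 9: note_on(65): voice 3 is free -> assigned | voices=[75 84 85 65]
Op 10: note_on(72): all voices busy, STEAL voice 1 (pitch 84, oldest) -> assign | voices=[75 72 85 65]
Op 11: note_on(61): all voices busy, STEAL voice 2 (pitch 85, oldest) -> assign | voices=[75 72 61 65]
Op 12: note_on(69): all voices busy, STEAL voice 0 (pitch 75, oldest) -> assign | voices=[69 72 61 65]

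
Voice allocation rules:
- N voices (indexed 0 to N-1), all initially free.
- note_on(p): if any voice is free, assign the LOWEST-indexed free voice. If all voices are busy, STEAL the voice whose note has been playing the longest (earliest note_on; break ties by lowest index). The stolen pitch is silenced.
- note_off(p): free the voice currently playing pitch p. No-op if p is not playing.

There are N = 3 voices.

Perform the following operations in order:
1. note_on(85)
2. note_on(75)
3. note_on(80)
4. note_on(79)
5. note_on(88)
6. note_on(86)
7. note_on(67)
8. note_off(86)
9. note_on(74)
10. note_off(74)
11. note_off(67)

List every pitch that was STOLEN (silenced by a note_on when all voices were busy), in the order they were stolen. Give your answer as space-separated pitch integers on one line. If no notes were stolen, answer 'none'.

Answer: 85 75 80 79

Derivation:
Op 1: note_on(85): voice 0 is free -> assigned | voices=[85 - -]
Op 2: note_on(75): voice 1 is free -> assigned | voices=[85 75 -]
Op 3: note_on(80): voice 2 is free -> assigned | voices=[85 75 80]
Op 4: note_on(79): all voices busy, STEAL voice 0 (pitch 85, oldest) -> assign | voices=[79 75 80]
Op 5: note_on(88): all voices busy, STEAL voice 1 (pitch 75, oldest) -> assign | voices=[79 88 80]
Op 6: note_on(86): all voices busy, STEAL voice 2 (pitch 80, oldest) -> assign | voices=[79 88 86]
Op 7: note_on(67): all voices busy, STEAL voice 0 (pitch 79, oldest) -> assign | voices=[67 88 86]
Op 8: note_off(86): free voice 2 | voices=[67 88 -]
Op 9: note_on(74): voice 2 is free -> assigned | voices=[67 88 74]
Op 10: note_off(74): free voice 2 | voices=[67 88 -]
Op 11: note_off(67): free voice 0 | voices=[- 88 -]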